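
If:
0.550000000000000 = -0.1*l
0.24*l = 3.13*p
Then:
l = -5.50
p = -0.42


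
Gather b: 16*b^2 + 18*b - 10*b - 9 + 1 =16*b^2 + 8*b - 8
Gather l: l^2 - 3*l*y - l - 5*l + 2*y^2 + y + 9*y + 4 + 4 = l^2 + l*(-3*y - 6) + 2*y^2 + 10*y + 8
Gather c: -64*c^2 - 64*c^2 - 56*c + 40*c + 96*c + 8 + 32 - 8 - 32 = -128*c^2 + 80*c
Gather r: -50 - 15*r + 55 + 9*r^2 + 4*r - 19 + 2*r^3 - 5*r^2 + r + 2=2*r^3 + 4*r^2 - 10*r - 12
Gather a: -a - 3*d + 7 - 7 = -a - 3*d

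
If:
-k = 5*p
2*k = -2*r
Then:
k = -r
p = r/5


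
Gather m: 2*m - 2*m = 0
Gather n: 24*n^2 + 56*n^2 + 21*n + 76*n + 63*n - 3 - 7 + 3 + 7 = 80*n^2 + 160*n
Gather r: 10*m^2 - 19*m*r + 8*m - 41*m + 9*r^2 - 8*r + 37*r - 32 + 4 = 10*m^2 - 33*m + 9*r^2 + r*(29 - 19*m) - 28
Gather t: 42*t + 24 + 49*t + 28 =91*t + 52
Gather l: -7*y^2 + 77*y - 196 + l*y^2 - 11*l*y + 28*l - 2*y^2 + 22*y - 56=l*(y^2 - 11*y + 28) - 9*y^2 + 99*y - 252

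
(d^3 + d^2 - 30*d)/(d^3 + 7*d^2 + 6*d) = (d - 5)/(d + 1)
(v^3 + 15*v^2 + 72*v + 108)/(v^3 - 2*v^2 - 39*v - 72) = (v^2 + 12*v + 36)/(v^2 - 5*v - 24)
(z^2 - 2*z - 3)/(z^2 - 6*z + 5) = (z^2 - 2*z - 3)/(z^2 - 6*z + 5)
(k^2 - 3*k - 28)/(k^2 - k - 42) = (k + 4)/(k + 6)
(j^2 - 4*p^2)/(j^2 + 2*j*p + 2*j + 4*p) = (j - 2*p)/(j + 2)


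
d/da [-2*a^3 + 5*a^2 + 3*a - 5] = -6*a^2 + 10*a + 3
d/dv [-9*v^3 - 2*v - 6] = -27*v^2 - 2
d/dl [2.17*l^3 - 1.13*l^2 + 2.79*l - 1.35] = 6.51*l^2 - 2.26*l + 2.79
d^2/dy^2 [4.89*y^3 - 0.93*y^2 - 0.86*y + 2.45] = 29.34*y - 1.86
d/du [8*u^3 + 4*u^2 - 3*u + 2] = 24*u^2 + 8*u - 3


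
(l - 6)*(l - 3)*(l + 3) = l^3 - 6*l^2 - 9*l + 54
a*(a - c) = a^2 - a*c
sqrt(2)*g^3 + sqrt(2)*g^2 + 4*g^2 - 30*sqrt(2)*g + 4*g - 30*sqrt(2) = (g - 3*sqrt(2))*(g + 5*sqrt(2))*(sqrt(2)*g + sqrt(2))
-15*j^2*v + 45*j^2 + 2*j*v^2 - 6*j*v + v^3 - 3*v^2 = (-3*j + v)*(5*j + v)*(v - 3)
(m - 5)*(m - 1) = m^2 - 6*m + 5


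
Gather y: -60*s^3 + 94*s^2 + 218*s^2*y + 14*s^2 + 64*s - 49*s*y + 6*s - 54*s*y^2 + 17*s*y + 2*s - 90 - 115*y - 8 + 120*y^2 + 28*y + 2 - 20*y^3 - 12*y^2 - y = -60*s^3 + 108*s^2 + 72*s - 20*y^3 + y^2*(108 - 54*s) + y*(218*s^2 - 32*s - 88) - 96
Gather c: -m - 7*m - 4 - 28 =-8*m - 32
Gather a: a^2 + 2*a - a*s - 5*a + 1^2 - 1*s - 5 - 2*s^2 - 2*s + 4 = a^2 + a*(-s - 3) - 2*s^2 - 3*s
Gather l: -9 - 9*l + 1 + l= -8*l - 8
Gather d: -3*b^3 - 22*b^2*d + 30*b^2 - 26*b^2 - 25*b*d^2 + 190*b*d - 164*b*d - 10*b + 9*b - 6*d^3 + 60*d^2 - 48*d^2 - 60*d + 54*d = -3*b^3 + 4*b^2 - b - 6*d^3 + d^2*(12 - 25*b) + d*(-22*b^2 + 26*b - 6)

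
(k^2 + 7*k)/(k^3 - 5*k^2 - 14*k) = (k + 7)/(k^2 - 5*k - 14)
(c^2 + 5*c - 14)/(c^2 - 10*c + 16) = (c + 7)/(c - 8)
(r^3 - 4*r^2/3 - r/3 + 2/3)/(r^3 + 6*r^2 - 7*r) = (3*r^2 - r - 2)/(3*r*(r + 7))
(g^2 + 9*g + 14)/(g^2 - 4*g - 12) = (g + 7)/(g - 6)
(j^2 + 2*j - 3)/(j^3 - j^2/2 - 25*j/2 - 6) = 2*(j - 1)/(2*j^2 - 7*j - 4)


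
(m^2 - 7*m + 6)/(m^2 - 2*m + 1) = (m - 6)/(m - 1)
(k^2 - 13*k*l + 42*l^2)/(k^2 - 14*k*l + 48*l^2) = (k - 7*l)/(k - 8*l)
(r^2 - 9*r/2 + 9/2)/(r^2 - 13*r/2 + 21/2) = (2*r - 3)/(2*r - 7)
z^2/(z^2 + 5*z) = z/(z + 5)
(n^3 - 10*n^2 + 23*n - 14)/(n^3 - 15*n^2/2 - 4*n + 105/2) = 2*(n^2 - 3*n + 2)/(2*n^2 - n - 15)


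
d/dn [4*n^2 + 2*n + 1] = 8*n + 2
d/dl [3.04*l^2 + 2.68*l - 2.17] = 6.08*l + 2.68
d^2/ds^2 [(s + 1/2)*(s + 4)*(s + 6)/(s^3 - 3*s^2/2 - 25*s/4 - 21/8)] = 24*(64*s^3 + 468*s^2 + 72*s + 771)/(64*s^6 - 384*s^5 - 240*s^4 + 3520*s^3 + 1260*s^2 - 10584*s - 9261)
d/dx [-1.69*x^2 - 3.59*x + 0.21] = -3.38*x - 3.59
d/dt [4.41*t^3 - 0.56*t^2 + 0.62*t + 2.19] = 13.23*t^2 - 1.12*t + 0.62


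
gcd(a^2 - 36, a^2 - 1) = 1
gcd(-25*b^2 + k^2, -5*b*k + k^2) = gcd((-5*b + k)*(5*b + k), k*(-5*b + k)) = 5*b - k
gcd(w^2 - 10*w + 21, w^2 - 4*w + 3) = w - 3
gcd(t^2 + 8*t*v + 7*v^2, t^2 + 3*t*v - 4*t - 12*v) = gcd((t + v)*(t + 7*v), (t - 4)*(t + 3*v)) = 1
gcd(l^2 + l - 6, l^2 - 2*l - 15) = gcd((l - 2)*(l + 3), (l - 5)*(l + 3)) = l + 3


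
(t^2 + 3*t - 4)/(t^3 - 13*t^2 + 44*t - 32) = (t + 4)/(t^2 - 12*t + 32)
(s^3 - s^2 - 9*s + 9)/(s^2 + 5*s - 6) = (s^2 - 9)/(s + 6)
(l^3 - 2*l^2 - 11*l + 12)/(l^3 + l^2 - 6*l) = (l^2 - 5*l + 4)/(l*(l - 2))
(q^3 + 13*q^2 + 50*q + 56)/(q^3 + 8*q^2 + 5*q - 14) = (q + 4)/(q - 1)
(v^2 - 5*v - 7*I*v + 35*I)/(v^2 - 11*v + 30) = (v - 7*I)/(v - 6)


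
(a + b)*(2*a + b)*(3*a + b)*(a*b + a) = 6*a^4*b + 6*a^4 + 11*a^3*b^2 + 11*a^3*b + 6*a^2*b^3 + 6*a^2*b^2 + a*b^4 + a*b^3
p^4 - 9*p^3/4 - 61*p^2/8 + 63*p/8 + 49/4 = (p - 7/2)*(p - 7/4)*(p + 1)*(p + 2)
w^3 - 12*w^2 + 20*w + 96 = (w - 8)*(w - 6)*(w + 2)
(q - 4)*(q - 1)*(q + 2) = q^3 - 3*q^2 - 6*q + 8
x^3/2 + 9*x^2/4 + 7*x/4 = x*(x/2 + 1/2)*(x + 7/2)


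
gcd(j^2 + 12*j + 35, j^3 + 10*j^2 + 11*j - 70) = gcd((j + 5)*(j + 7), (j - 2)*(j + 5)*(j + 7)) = j^2 + 12*j + 35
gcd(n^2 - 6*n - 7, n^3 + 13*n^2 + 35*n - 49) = 1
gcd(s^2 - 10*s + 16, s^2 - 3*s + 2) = s - 2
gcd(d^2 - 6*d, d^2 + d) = d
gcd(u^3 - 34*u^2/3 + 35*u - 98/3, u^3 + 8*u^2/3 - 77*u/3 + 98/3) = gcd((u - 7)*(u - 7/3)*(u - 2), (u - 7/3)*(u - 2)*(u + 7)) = u^2 - 13*u/3 + 14/3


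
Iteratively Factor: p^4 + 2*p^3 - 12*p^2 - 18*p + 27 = (p + 3)*(p^3 - p^2 - 9*p + 9) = (p + 3)^2*(p^2 - 4*p + 3) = (p - 1)*(p + 3)^2*(p - 3)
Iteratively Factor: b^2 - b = (b)*(b - 1)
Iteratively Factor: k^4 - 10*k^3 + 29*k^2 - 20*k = (k - 4)*(k^3 - 6*k^2 + 5*k) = k*(k - 4)*(k^2 - 6*k + 5) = k*(k - 5)*(k - 4)*(k - 1)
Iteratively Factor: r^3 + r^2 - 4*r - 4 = (r + 2)*(r^2 - r - 2) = (r - 2)*(r + 2)*(r + 1)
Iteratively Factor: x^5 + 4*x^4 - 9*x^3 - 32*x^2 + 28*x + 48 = (x - 2)*(x^4 + 6*x^3 + 3*x^2 - 26*x - 24) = (x - 2)^2*(x^3 + 8*x^2 + 19*x + 12) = (x - 2)^2*(x + 3)*(x^2 + 5*x + 4) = (x - 2)^2*(x + 1)*(x + 3)*(x + 4)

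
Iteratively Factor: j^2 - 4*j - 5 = (j - 5)*(j + 1)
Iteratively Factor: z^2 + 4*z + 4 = (z + 2)*(z + 2)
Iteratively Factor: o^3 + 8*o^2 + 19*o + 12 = (o + 3)*(o^2 + 5*o + 4) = (o + 1)*(o + 3)*(o + 4)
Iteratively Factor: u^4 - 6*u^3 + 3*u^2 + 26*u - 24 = (u - 4)*(u^3 - 2*u^2 - 5*u + 6) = (u - 4)*(u - 1)*(u^2 - u - 6) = (u - 4)*(u - 1)*(u + 2)*(u - 3)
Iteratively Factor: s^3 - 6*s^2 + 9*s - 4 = (s - 4)*(s^2 - 2*s + 1) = (s - 4)*(s - 1)*(s - 1)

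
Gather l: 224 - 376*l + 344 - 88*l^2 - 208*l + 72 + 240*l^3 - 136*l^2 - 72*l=240*l^3 - 224*l^2 - 656*l + 640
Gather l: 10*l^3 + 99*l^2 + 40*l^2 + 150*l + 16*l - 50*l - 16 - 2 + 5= 10*l^3 + 139*l^2 + 116*l - 13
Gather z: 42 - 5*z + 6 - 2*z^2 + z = -2*z^2 - 4*z + 48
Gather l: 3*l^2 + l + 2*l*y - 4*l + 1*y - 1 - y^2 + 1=3*l^2 + l*(2*y - 3) - y^2 + y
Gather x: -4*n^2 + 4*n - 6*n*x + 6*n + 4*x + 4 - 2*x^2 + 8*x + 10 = -4*n^2 + 10*n - 2*x^2 + x*(12 - 6*n) + 14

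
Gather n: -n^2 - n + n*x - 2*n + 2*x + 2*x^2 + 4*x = -n^2 + n*(x - 3) + 2*x^2 + 6*x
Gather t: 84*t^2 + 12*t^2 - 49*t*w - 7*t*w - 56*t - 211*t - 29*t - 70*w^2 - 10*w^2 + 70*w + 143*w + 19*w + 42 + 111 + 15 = 96*t^2 + t*(-56*w - 296) - 80*w^2 + 232*w + 168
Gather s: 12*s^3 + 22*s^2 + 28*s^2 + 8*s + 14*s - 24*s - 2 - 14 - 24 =12*s^3 + 50*s^2 - 2*s - 40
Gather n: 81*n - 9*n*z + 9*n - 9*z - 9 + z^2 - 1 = n*(90 - 9*z) + z^2 - 9*z - 10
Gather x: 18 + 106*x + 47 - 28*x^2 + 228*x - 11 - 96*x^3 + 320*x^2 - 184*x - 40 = -96*x^3 + 292*x^2 + 150*x + 14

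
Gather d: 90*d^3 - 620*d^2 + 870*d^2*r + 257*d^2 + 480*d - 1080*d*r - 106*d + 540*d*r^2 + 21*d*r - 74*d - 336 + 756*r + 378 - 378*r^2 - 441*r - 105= 90*d^3 + d^2*(870*r - 363) + d*(540*r^2 - 1059*r + 300) - 378*r^2 + 315*r - 63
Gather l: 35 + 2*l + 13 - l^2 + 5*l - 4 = -l^2 + 7*l + 44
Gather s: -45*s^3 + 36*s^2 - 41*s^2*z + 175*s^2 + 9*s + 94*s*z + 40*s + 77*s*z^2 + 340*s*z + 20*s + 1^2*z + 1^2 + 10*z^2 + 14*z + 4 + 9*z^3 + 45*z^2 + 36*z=-45*s^3 + s^2*(211 - 41*z) + s*(77*z^2 + 434*z + 69) + 9*z^3 + 55*z^2 + 51*z + 5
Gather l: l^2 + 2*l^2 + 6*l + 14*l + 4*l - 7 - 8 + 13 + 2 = 3*l^2 + 24*l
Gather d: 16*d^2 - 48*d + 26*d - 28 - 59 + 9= 16*d^2 - 22*d - 78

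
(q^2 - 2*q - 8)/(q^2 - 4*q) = (q + 2)/q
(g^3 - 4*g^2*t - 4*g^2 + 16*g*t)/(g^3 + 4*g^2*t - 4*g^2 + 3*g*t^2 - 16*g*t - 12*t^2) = g*(g - 4*t)/(g^2 + 4*g*t + 3*t^2)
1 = 1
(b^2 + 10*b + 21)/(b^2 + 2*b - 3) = (b + 7)/(b - 1)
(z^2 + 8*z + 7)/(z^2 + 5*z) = (z^2 + 8*z + 7)/(z*(z + 5))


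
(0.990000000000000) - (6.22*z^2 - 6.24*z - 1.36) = -6.22*z^2 + 6.24*z + 2.35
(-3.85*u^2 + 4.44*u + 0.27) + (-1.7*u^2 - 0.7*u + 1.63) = -5.55*u^2 + 3.74*u + 1.9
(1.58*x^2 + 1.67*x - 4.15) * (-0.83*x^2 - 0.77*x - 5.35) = -1.3114*x^4 - 2.6027*x^3 - 6.2944*x^2 - 5.739*x + 22.2025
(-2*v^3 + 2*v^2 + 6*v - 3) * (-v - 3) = 2*v^4 + 4*v^3 - 12*v^2 - 15*v + 9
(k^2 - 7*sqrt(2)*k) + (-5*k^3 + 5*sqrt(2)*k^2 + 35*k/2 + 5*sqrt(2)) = -5*k^3 + k^2 + 5*sqrt(2)*k^2 - 7*sqrt(2)*k + 35*k/2 + 5*sqrt(2)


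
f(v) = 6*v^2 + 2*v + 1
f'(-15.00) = -178.00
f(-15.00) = 1321.00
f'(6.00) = 74.00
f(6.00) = 229.00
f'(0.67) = 10.04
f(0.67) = 5.03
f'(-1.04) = -10.48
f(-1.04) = 5.41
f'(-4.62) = -53.44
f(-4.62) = 119.83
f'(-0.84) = -8.08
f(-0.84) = 3.55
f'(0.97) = 13.64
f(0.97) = 8.59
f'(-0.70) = -6.40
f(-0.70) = 2.54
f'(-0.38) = -2.56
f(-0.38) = 1.11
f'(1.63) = 21.56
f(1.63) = 20.20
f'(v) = 12*v + 2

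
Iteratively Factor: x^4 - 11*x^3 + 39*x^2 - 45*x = (x - 3)*(x^3 - 8*x^2 + 15*x) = (x - 3)^2*(x^2 - 5*x) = x*(x - 3)^2*(x - 5)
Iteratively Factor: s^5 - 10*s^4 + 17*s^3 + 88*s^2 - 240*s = (s - 4)*(s^4 - 6*s^3 - 7*s^2 + 60*s) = s*(s - 4)*(s^3 - 6*s^2 - 7*s + 60) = s*(s - 5)*(s - 4)*(s^2 - s - 12) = s*(s - 5)*(s - 4)*(s + 3)*(s - 4)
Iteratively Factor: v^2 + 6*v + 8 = (v + 4)*(v + 2)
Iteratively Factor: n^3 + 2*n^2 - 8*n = (n - 2)*(n^2 + 4*n) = n*(n - 2)*(n + 4)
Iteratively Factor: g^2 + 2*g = (g)*(g + 2)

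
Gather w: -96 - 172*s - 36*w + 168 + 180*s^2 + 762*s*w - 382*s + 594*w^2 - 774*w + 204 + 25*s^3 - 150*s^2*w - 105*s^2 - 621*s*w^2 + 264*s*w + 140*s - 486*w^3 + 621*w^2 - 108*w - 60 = 25*s^3 + 75*s^2 - 414*s - 486*w^3 + w^2*(1215 - 621*s) + w*(-150*s^2 + 1026*s - 918) + 216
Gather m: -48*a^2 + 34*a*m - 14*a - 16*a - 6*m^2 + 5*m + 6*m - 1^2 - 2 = -48*a^2 - 30*a - 6*m^2 + m*(34*a + 11) - 3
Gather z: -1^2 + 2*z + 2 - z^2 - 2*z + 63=64 - z^2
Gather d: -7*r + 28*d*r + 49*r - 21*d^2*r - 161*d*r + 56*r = -21*d^2*r - 133*d*r + 98*r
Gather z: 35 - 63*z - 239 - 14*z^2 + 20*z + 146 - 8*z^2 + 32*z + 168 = -22*z^2 - 11*z + 110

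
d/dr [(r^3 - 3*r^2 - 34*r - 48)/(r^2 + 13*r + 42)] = (r^4 + 26*r^3 + 121*r^2 - 156*r - 804)/(r^4 + 26*r^3 + 253*r^2 + 1092*r + 1764)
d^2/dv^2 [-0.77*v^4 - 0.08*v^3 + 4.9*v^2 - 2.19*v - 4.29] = -9.24*v^2 - 0.48*v + 9.8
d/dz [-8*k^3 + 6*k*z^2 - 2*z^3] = 6*z*(2*k - z)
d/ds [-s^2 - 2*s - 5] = -2*s - 2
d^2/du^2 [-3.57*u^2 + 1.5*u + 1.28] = -7.14000000000000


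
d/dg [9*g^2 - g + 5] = 18*g - 1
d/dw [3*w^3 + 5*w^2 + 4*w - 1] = 9*w^2 + 10*w + 4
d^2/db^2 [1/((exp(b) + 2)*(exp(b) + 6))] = 4*(exp(3*b) + 6*exp(2*b) + 4*exp(b) - 24)*exp(b)/(exp(6*b) + 24*exp(5*b) + 228*exp(4*b) + 1088*exp(3*b) + 2736*exp(2*b) + 3456*exp(b) + 1728)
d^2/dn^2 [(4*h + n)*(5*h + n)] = 2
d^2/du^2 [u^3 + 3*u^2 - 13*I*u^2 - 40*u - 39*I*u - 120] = 6*u + 6 - 26*I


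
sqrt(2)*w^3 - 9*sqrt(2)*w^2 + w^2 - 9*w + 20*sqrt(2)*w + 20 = (w - 5)*(w - 4)*(sqrt(2)*w + 1)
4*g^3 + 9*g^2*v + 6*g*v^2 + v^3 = (g + v)^2*(4*g + v)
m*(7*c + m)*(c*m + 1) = 7*c^2*m^2 + c*m^3 + 7*c*m + m^2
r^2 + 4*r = r*(r + 4)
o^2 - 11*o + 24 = (o - 8)*(o - 3)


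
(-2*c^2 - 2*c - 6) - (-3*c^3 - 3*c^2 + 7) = 3*c^3 + c^2 - 2*c - 13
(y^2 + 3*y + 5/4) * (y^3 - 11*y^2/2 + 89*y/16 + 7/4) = y^5 - 5*y^4/2 - 155*y^3/16 + 185*y^2/16 + 781*y/64 + 35/16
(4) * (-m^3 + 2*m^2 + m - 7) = -4*m^3 + 8*m^2 + 4*m - 28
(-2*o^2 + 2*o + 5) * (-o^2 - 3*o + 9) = 2*o^4 + 4*o^3 - 29*o^2 + 3*o + 45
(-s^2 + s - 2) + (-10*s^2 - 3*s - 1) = -11*s^2 - 2*s - 3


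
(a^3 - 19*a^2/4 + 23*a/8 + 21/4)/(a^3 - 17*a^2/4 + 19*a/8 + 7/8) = (4*a^2 - 5*a - 6)/(4*a^2 - 3*a - 1)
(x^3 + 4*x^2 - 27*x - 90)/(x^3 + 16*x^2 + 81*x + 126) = (x - 5)/(x + 7)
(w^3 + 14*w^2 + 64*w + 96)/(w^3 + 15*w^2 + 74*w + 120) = (w + 4)/(w + 5)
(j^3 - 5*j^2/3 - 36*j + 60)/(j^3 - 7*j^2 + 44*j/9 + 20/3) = 3*(j + 6)/(3*j + 2)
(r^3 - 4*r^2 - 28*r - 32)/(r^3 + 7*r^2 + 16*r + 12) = (r - 8)/(r + 3)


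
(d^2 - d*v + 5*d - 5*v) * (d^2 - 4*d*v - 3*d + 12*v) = d^4 - 5*d^3*v + 2*d^3 + 4*d^2*v^2 - 10*d^2*v - 15*d^2 + 8*d*v^2 + 75*d*v - 60*v^2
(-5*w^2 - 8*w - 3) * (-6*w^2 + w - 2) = 30*w^4 + 43*w^3 + 20*w^2 + 13*w + 6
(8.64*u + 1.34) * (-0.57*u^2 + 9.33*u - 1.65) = -4.9248*u^3 + 79.8474*u^2 - 1.7538*u - 2.211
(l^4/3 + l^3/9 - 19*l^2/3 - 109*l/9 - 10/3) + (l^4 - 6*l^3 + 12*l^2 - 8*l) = 4*l^4/3 - 53*l^3/9 + 17*l^2/3 - 181*l/9 - 10/3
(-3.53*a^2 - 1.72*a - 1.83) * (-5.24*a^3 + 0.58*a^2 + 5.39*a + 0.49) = 18.4972*a^5 + 6.9654*a^4 - 10.4351*a^3 - 12.0619*a^2 - 10.7065*a - 0.8967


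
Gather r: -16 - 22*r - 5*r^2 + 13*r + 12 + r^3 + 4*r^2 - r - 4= r^3 - r^2 - 10*r - 8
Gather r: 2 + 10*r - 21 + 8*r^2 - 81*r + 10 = 8*r^2 - 71*r - 9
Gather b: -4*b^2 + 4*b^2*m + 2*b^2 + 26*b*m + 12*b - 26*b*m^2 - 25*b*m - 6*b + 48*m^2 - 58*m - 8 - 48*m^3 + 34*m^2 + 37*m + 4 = b^2*(4*m - 2) + b*(-26*m^2 + m + 6) - 48*m^3 + 82*m^2 - 21*m - 4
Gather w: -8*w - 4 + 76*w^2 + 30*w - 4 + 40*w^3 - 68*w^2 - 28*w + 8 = 40*w^3 + 8*w^2 - 6*w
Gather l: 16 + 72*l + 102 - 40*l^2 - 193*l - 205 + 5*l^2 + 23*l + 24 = -35*l^2 - 98*l - 63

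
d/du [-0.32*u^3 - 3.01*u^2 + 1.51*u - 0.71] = -0.96*u^2 - 6.02*u + 1.51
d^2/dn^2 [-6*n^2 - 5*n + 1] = -12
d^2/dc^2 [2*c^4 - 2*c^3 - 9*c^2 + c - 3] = 24*c^2 - 12*c - 18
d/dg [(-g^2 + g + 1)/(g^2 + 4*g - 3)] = (-5*g^2 + 4*g - 7)/(g^4 + 8*g^3 + 10*g^2 - 24*g + 9)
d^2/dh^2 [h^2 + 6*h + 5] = 2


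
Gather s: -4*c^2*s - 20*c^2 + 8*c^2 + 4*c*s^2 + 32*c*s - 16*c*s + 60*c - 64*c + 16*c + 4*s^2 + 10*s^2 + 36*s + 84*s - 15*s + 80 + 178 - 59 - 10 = -12*c^2 + 12*c + s^2*(4*c + 14) + s*(-4*c^2 + 16*c + 105) + 189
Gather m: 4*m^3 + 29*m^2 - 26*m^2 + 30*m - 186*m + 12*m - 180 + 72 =4*m^3 + 3*m^2 - 144*m - 108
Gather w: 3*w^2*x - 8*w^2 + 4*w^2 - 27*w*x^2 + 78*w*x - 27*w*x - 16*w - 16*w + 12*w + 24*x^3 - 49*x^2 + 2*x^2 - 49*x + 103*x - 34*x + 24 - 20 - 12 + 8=w^2*(3*x - 4) + w*(-27*x^2 + 51*x - 20) + 24*x^3 - 47*x^2 + 20*x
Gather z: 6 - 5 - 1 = 0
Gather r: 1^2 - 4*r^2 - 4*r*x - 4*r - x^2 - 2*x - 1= -4*r^2 + r*(-4*x - 4) - x^2 - 2*x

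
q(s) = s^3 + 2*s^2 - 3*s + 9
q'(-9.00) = 204.00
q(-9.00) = -531.00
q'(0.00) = -3.00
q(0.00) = 9.00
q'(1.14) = 5.46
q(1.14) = 9.66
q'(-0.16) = -3.56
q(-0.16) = 9.53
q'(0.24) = -1.87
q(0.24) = 8.41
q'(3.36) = 44.31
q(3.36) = 59.43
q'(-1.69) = -1.19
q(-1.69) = 14.96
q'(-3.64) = 22.19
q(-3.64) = -1.81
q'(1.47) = 9.36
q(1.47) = 12.09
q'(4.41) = 72.98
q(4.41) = 120.43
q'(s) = 3*s^2 + 4*s - 3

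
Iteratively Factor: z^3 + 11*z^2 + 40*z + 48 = (z + 3)*(z^2 + 8*z + 16) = (z + 3)*(z + 4)*(z + 4)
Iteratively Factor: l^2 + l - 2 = (l - 1)*(l + 2)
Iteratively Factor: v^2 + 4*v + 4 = (v + 2)*(v + 2)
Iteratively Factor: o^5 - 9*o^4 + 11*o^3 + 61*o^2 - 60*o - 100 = (o - 5)*(o^4 - 4*o^3 - 9*o^2 + 16*o + 20) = (o - 5)*(o + 1)*(o^3 - 5*o^2 - 4*o + 20) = (o - 5)*(o + 1)*(o + 2)*(o^2 - 7*o + 10) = (o - 5)*(o - 2)*(o + 1)*(o + 2)*(o - 5)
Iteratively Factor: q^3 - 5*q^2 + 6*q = (q - 2)*(q^2 - 3*q) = q*(q - 2)*(q - 3)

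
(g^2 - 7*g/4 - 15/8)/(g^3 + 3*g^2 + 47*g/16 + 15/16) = 2*(2*g - 5)/(4*g^2 + 9*g + 5)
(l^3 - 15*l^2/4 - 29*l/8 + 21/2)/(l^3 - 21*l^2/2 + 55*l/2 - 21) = (l^2 - 9*l/4 - 7)/(l^2 - 9*l + 14)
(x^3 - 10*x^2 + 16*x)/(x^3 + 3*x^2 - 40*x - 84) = x*(x^2 - 10*x + 16)/(x^3 + 3*x^2 - 40*x - 84)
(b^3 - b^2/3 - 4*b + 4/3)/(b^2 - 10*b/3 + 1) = (b^2 - 4)/(b - 3)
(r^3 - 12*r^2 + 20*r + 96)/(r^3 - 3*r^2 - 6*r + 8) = (r^2 - 14*r + 48)/(r^2 - 5*r + 4)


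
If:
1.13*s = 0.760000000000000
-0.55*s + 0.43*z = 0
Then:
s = 0.67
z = 0.86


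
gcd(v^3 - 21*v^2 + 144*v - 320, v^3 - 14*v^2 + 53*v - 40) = v^2 - 13*v + 40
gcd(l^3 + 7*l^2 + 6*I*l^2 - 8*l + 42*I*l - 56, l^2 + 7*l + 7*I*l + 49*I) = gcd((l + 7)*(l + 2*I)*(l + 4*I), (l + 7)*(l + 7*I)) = l + 7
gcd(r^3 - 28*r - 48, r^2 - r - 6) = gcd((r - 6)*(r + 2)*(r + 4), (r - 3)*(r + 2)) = r + 2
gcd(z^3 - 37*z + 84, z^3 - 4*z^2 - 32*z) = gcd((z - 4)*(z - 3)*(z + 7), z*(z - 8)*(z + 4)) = 1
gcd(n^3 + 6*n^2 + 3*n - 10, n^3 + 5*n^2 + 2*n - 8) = n^2 + n - 2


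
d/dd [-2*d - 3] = -2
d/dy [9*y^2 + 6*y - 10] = 18*y + 6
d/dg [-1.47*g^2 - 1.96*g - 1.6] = -2.94*g - 1.96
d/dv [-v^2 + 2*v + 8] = 2 - 2*v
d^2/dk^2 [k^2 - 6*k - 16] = 2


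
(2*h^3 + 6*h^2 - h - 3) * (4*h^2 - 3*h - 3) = 8*h^5 + 18*h^4 - 28*h^3 - 27*h^2 + 12*h + 9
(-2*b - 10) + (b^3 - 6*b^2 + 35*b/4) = b^3 - 6*b^2 + 27*b/4 - 10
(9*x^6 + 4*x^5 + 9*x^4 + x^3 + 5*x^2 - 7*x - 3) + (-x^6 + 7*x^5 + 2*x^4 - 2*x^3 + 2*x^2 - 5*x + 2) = 8*x^6 + 11*x^5 + 11*x^4 - x^3 + 7*x^2 - 12*x - 1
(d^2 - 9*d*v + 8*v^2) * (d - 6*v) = d^3 - 15*d^2*v + 62*d*v^2 - 48*v^3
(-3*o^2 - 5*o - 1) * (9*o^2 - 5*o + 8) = -27*o^4 - 30*o^3 - 8*o^2 - 35*o - 8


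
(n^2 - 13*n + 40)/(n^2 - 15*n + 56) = (n - 5)/(n - 7)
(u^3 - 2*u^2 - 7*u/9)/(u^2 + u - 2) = u*(9*u^2 - 18*u - 7)/(9*(u^2 + u - 2))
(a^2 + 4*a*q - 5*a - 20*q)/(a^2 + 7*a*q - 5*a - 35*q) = (a + 4*q)/(a + 7*q)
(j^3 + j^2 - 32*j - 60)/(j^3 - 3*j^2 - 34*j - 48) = (j^2 - j - 30)/(j^2 - 5*j - 24)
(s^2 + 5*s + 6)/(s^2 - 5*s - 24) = (s + 2)/(s - 8)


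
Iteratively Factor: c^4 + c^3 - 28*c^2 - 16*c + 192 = (c - 3)*(c^3 + 4*c^2 - 16*c - 64) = (c - 3)*(c + 4)*(c^2 - 16) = (c - 4)*(c - 3)*(c + 4)*(c + 4)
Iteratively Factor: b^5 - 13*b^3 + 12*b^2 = (b - 3)*(b^4 + 3*b^3 - 4*b^2) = (b - 3)*(b + 4)*(b^3 - b^2) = (b - 3)*(b - 1)*(b + 4)*(b^2) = b*(b - 3)*(b - 1)*(b + 4)*(b)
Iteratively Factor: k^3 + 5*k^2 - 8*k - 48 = (k + 4)*(k^2 + k - 12) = (k + 4)^2*(k - 3)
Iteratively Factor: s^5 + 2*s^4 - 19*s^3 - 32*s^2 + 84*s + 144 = (s + 2)*(s^4 - 19*s^2 + 6*s + 72) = (s - 3)*(s + 2)*(s^3 + 3*s^2 - 10*s - 24) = (s - 3)*(s + 2)*(s + 4)*(s^2 - s - 6) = (s - 3)^2*(s + 2)*(s + 4)*(s + 2)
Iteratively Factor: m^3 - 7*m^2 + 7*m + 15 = (m - 3)*(m^2 - 4*m - 5) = (m - 5)*(m - 3)*(m + 1)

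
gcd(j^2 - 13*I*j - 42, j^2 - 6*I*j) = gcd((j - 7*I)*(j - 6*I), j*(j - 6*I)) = j - 6*I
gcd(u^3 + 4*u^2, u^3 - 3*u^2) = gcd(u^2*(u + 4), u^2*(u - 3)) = u^2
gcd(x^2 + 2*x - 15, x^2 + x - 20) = x + 5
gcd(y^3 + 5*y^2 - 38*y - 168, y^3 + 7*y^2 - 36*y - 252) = y^2 + y - 42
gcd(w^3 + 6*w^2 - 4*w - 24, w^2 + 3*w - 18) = w + 6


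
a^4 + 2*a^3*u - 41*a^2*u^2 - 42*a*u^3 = a*(a - 6*u)*(a + u)*(a + 7*u)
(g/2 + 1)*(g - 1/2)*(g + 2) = g^3/2 + 7*g^2/4 + g - 1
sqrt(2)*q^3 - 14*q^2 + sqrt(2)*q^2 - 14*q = q*(q - 7*sqrt(2))*(sqrt(2)*q + sqrt(2))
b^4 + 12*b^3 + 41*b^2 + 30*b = b*(b + 1)*(b + 5)*(b + 6)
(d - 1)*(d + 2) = d^2 + d - 2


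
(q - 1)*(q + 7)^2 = q^3 + 13*q^2 + 35*q - 49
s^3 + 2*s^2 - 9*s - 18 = (s - 3)*(s + 2)*(s + 3)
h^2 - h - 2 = (h - 2)*(h + 1)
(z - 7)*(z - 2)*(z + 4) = z^3 - 5*z^2 - 22*z + 56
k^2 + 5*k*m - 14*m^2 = (k - 2*m)*(k + 7*m)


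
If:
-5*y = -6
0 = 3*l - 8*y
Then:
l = 16/5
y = 6/5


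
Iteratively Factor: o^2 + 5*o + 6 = (o + 2)*(o + 3)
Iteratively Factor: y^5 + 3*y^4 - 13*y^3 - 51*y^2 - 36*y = (y + 1)*(y^4 + 2*y^3 - 15*y^2 - 36*y) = (y - 4)*(y + 1)*(y^3 + 6*y^2 + 9*y) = (y - 4)*(y + 1)*(y + 3)*(y^2 + 3*y) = y*(y - 4)*(y + 1)*(y + 3)*(y + 3)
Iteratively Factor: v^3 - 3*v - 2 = (v + 1)*(v^2 - v - 2) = (v - 2)*(v + 1)*(v + 1)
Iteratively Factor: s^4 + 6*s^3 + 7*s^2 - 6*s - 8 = (s + 4)*(s^3 + 2*s^2 - s - 2) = (s + 2)*(s + 4)*(s^2 - 1) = (s + 1)*(s + 2)*(s + 4)*(s - 1)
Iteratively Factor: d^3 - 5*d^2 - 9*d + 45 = (d - 5)*(d^2 - 9) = (d - 5)*(d + 3)*(d - 3)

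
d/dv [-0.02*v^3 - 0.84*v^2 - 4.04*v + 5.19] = -0.06*v^2 - 1.68*v - 4.04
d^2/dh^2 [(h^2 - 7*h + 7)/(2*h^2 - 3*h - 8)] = 22*(-2*h^3 + 12*h^2 - 42*h + 37)/(8*h^6 - 36*h^5 - 42*h^4 + 261*h^3 + 168*h^2 - 576*h - 512)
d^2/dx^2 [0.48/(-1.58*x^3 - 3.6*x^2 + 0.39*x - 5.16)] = ((4.5504*x + 3.456)*(1.58*x^3 + 3.6*x^2 - 0.39*x + 5.16) - 0.48*(4.74*x^2 + 7.2*x - 0.39)*(9.48*x^2 + 14.4*x - 0.78))/(1.58*x^3 + 3.6*x^2 - 0.39*x + 5.16)^3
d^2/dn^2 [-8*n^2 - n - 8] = -16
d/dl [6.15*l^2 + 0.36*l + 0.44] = 12.3*l + 0.36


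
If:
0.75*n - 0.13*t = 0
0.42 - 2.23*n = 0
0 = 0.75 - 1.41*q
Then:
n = 0.19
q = 0.53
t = 1.09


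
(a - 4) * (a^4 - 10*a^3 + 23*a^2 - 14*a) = a^5 - 14*a^4 + 63*a^3 - 106*a^2 + 56*a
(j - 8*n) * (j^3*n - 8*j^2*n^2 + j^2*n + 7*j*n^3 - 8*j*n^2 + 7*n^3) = j^4*n - 16*j^3*n^2 + j^3*n + 71*j^2*n^3 - 16*j^2*n^2 - 56*j*n^4 + 71*j*n^3 - 56*n^4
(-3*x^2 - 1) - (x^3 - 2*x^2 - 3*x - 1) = -x^3 - x^2 + 3*x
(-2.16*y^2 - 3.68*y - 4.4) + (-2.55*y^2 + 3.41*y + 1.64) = -4.71*y^2 - 0.27*y - 2.76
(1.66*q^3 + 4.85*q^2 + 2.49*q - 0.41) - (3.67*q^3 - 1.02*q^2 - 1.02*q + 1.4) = -2.01*q^3 + 5.87*q^2 + 3.51*q - 1.81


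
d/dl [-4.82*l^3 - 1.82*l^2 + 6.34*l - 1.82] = -14.46*l^2 - 3.64*l + 6.34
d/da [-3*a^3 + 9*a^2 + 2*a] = -9*a^2 + 18*a + 2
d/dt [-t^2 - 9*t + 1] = -2*t - 9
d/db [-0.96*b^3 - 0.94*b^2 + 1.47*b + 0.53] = -2.88*b^2 - 1.88*b + 1.47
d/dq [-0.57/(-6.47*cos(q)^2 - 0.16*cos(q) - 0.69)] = (7.3758*cos(q) + 0.0912)*sin(q)/(6.47*cos(q)^2 + 0.16*cos(q) + 0.69)^2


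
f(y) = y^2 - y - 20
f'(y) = 2*y - 1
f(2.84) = -14.77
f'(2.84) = 4.68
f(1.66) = -18.90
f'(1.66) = 2.32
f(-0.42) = -19.40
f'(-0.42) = -1.84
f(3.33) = -12.24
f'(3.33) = 5.66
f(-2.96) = -8.28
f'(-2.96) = -6.92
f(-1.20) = -17.36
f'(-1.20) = -3.40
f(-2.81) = -9.29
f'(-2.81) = -6.62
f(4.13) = -7.07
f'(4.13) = 7.26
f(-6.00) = 22.00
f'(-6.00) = -13.00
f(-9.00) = 70.00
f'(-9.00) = -19.00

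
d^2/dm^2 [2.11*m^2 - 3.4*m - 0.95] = 4.22000000000000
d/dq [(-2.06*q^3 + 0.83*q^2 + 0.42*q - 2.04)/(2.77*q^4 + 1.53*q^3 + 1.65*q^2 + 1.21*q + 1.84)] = (5.7062*q^6 - 4.5982*q^5 - 8.1591*q^4 + 16.3328*q^3 - 1.6963*q^2 + 9.7864*q + 3.2412)/(7.6729*q^8 + 8.4762*q^7 + 11.4819*q^6 + 11.7524*q^5 + 16.6187*q^4 + 9.6234*q^3 + 7.5361*q^2 + 4.4528*q + 3.3856)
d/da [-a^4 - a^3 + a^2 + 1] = a*(-4*a^2 - 3*a + 2)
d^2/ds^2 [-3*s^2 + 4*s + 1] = -6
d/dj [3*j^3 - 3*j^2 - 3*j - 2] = 9*j^2 - 6*j - 3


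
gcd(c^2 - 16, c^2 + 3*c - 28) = c - 4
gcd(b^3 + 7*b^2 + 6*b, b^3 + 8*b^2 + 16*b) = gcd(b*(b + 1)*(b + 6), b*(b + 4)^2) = b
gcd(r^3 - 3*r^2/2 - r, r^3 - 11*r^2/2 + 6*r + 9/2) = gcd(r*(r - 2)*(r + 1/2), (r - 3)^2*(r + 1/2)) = r + 1/2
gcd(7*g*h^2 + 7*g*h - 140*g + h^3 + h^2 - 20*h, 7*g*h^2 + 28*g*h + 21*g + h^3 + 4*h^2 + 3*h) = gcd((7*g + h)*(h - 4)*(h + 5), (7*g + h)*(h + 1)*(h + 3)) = 7*g + h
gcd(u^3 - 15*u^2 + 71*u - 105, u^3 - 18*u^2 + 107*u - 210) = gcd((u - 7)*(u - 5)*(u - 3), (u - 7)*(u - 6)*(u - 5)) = u^2 - 12*u + 35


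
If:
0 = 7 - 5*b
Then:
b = 7/5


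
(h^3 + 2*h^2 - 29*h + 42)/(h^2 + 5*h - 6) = (h^3 + 2*h^2 - 29*h + 42)/(h^2 + 5*h - 6)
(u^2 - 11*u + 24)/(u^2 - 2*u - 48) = (u - 3)/(u + 6)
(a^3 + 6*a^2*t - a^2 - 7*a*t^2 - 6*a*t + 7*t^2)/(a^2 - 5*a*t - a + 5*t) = (-a^2 - 6*a*t + 7*t^2)/(-a + 5*t)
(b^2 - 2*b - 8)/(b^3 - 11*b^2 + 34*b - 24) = (b + 2)/(b^2 - 7*b + 6)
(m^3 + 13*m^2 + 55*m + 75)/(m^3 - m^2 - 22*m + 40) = (m^2 + 8*m + 15)/(m^2 - 6*m + 8)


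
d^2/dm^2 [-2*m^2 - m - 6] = -4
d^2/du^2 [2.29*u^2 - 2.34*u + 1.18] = 4.58000000000000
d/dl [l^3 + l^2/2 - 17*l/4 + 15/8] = 3*l^2 + l - 17/4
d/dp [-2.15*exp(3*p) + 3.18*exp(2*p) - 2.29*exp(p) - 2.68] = (-6.45*exp(2*p) + 6.36*exp(p) - 2.29)*exp(p)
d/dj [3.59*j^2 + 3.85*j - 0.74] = 7.18*j + 3.85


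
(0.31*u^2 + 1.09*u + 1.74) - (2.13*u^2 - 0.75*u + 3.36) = -1.82*u^2 + 1.84*u - 1.62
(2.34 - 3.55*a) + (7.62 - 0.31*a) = 9.96 - 3.86*a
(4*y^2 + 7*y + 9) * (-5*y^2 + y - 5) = -20*y^4 - 31*y^3 - 58*y^2 - 26*y - 45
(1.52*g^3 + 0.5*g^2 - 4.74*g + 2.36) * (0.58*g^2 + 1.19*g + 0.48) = 0.8816*g^5 + 2.0988*g^4 - 1.4246*g^3 - 4.0318*g^2 + 0.5332*g + 1.1328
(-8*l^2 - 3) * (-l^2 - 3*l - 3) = 8*l^4 + 24*l^3 + 27*l^2 + 9*l + 9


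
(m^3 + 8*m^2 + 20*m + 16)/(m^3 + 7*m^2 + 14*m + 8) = (m + 2)/(m + 1)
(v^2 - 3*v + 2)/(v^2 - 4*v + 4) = (v - 1)/(v - 2)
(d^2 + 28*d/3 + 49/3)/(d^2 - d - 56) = (d + 7/3)/(d - 8)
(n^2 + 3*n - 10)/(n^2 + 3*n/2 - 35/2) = 2*(n - 2)/(2*n - 7)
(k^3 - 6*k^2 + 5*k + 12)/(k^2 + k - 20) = (k^2 - 2*k - 3)/(k + 5)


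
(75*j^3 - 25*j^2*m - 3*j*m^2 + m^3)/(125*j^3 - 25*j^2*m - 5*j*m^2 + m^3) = (3*j - m)/(5*j - m)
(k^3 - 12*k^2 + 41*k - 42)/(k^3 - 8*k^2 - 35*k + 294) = (k^2 - 5*k + 6)/(k^2 - k - 42)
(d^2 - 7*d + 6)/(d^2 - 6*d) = (d - 1)/d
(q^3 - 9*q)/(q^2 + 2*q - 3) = q*(q - 3)/(q - 1)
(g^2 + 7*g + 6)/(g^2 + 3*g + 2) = (g + 6)/(g + 2)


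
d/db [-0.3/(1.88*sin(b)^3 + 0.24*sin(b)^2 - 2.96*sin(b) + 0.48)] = (1.692*sin(b)^2 + 0.144*sin(b) - 0.888)*cos(b)/(1.88*sin(b)^3 + 0.24*sin(b)^2 - 2.96*sin(b) + 0.48)^2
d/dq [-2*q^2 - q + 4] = -4*q - 1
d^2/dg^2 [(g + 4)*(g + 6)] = 2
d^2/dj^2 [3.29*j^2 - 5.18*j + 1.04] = 6.58000000000000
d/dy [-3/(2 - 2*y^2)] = -3*y/(y^2 - 1)^2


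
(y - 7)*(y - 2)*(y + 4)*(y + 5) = y^4 - 47*y^2 - 54*y + 280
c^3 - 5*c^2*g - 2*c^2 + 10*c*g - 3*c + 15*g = (c - 3)*(c + 1)*(c - 5*g)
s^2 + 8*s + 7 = (s + 1)*(s + 7)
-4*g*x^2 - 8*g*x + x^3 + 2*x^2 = x*(-4*g + x)*(x + 2)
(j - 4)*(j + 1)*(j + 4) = j^3 + j^2 - 16*j - 16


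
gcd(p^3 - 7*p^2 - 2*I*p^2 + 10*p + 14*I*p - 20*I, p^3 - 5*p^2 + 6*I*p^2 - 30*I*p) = p - 5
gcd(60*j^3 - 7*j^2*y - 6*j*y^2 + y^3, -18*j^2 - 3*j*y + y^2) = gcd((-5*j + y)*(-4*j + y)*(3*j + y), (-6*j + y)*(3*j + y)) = 3*j + y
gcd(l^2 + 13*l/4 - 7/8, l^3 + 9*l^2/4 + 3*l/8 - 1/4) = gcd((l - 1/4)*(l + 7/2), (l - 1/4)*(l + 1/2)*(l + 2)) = l - 1/4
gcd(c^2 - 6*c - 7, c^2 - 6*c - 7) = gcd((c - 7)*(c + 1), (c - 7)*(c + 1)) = c^2 - 6*c - 7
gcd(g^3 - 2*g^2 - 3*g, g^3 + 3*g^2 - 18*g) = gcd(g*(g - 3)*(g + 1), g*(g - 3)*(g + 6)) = g^2 - 3*g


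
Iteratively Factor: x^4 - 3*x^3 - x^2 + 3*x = (x - 3)*(x^3 - x) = (x - 3)*(x + 1)*(x^2 - x) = x*(x - 3)*(x + 1)*(x - 1)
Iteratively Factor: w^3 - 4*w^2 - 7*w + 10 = (w - 1)*(w^2 - 3*w - 10) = (w - 5)*(w - 1)*(w + 2)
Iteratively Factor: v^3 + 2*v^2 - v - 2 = (v + 2)*(v^2 - 1) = (v + 1)*(v + 2)*(v - 1)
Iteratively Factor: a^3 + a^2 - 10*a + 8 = (a + 4)*(a^2 - 3*a + 2) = (a - 1)*(a + 4)*(a - 2)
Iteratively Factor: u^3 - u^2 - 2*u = (u - 2)*(u^2 + u) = u*(u - 2)*(u + 1)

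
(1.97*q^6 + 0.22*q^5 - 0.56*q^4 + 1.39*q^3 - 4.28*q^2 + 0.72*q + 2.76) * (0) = 0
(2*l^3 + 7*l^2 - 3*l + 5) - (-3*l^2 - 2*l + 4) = 2*l^3 + 10*l^2 - l + 1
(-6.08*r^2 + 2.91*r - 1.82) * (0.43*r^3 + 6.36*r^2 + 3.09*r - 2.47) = -2.6144*r^5 - 37.4175*r^4 - 1.06219999999999*r^3 + 12.4343*r^2 - 12.8115*r + 4.4954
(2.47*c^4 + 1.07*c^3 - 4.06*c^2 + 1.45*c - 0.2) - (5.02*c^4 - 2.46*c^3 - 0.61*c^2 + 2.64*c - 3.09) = -2.55*c^4 + 3.53*c^3 - 3.45*c^2 - 1.19*c + 2.89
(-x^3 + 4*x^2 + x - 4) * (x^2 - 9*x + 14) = -x^5 + 13*x^4 - 49*x^3 + 43*x^2 + 50*x - 56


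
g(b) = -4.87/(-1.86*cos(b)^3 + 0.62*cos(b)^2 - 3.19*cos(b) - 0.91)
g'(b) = -4.87*(-5.58*sin(b)*cos(b)^2 + 1.24*sin(b)*cos(b) - 3.19*sin(b))/(-1.86*cos(b)^3 + 0.62*cos(b)^2 - 3.19*cos(b) - 0.91)^2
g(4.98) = 2.79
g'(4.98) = -5.02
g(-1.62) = 6.48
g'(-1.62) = -28.13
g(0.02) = 0.91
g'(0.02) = 0.03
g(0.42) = 1.03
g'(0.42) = 0.60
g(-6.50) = 0.94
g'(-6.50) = -0.29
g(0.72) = 1.30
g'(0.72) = 1.24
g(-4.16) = -4.05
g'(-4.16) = 15.40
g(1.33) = 2.93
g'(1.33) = 5.51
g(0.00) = 0.91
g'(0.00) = 0.00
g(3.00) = -1.04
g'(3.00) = 0.31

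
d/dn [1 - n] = -1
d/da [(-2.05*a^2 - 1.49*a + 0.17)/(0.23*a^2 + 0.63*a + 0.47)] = (-0.9488*a^2 - 2.0052*a - 0.8074)/(0.0529*a^4 + 0.2898*a^3 + 0.6131*a^2 + 0.5922*a + 0.2209)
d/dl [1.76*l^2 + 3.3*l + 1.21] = 3.52*l + 3.3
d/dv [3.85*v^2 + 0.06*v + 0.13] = 7.7*v + 0.06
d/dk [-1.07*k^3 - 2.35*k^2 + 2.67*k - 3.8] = -3.21*k^2 - 4.7*k + 2.67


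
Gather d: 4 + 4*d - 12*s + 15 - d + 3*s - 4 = 3*d - 9*s + 15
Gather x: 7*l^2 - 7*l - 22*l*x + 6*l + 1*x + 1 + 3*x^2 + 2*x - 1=7*l^2 - l + 3*x^2 + x*(3 - 22*l)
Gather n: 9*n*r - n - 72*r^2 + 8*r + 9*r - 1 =n*(9*r - 1) - 72*r^2 + 17*r - 1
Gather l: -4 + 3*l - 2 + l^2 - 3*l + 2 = l^2 - 4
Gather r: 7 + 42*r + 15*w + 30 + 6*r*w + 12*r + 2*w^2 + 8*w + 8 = r*(6*w + 54) + 2*w^2 + 23*w + 45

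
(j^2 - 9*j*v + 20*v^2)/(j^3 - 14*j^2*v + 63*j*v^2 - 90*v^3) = (j - 4*v)/(j^2 - 9*j*v + 18*v^2)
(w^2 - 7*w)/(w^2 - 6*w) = (w - 7)/(w - 6)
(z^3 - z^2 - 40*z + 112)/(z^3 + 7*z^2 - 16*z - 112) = (z - 4)/(z + 4)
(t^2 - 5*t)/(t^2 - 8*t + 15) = t/(t - 3)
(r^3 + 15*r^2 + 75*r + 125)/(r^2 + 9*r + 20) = (r^2 + 10*r + 25)/(r + 4)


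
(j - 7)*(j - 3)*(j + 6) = j^3 - 4*j^2 - 39*j + 126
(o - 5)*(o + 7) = o^2 + 2*o - 35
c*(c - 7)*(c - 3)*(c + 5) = c^4 - 5*c^3 - 29*c^2 + 105*c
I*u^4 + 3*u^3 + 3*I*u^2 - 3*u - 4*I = (u - 1)*(u - 4*I)*(u + I)*(I*u + I)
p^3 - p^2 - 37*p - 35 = (p - 7)*(p + 1)*(p + 5)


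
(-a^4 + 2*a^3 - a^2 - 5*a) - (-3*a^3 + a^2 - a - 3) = -a^4 + 5*a^3 - 2*a^2 - 4*a + 3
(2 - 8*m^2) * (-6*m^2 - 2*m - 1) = 48*m^4 + 16*m^3 - 4*m^2 - 4*m - 2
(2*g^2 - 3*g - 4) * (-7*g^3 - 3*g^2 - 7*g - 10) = -14*g^5 + 15*g^4 + 23*g^3 + 13*g^2 + 58*g + 40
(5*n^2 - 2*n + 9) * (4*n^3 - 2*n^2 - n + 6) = 20*n^5 - 18*n^4 + 35*n^3 + 14*n^2 - 21*n + 54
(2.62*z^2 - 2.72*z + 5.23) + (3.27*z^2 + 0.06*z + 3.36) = 5.89*z^2 - 2.66*z + 8.59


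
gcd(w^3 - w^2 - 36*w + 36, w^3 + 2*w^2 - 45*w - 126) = w + 6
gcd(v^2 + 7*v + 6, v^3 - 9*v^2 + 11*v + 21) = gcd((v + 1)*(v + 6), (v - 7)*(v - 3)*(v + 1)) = v + 1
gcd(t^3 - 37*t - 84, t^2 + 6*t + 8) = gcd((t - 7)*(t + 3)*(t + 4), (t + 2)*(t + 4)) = t + 4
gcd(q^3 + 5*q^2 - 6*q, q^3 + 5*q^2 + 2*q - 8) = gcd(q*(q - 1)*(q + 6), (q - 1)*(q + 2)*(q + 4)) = q - 1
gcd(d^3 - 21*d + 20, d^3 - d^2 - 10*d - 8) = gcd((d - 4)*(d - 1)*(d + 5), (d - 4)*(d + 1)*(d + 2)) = d - 4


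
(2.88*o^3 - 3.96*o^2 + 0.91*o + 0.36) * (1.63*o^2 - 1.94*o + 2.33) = 4.6944*o^5 - 12.042*o^4 + 15.8761*o^3 - 10.4054*o^2 + 1.4219*o + 0.8388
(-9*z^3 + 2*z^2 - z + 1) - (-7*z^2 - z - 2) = -9*z^3 + 9*z^2 + 3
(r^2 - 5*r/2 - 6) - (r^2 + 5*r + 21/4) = -15*r/2 - 45/4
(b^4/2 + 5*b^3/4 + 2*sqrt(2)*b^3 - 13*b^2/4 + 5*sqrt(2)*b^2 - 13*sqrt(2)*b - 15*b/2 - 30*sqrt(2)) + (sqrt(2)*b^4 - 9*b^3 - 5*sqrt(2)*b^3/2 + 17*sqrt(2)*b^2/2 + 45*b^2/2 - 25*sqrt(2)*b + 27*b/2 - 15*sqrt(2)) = b^4/2 + sqrt(2)*b^4 - 31*b^3/4 - sqrt(2)*b^3/2 + 27*sqrt(2)*b^2/2 + 77*b^2/4 - 38*sqrt(2)*b + 6*b - 45*sqrt(2)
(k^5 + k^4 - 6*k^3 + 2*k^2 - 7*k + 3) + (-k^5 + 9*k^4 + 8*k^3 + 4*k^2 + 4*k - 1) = 10*k^4 + 2*k^3 + 6*k^2 - 3*k + 2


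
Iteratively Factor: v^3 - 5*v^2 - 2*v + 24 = (v + 2)*(v^2 - 7*v + 12) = (v - 4)*(v + 2)*(v - 3)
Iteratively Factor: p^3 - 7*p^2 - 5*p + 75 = (p - 5)*(p^2 - 2*p - 15) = (p - 5)^2*(p + 3)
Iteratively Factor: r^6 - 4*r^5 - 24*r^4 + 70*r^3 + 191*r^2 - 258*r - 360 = (r + 3)*(r^5 - 7*r^4 - 3*r^3 + 79*r^2 - 46*r - 120) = (r + 3)^2*(r^4 - 10*r^3 + 27*r^2 - 2*r - 40) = (r - 4)*(r + 3)^2*(r^3 - 6*r^2 + 3*r + 10) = (r - 4)*(r - 2)*(r + 3)^2*(r^2 - 4*r - 5) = (r - 4)*(r - 2)*(r + 1)*(r + 3)^2*(r - 5)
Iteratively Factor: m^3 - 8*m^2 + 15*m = (m - 5)*(m^2 - 3*m) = (m - 5)*(m - 3)*(m)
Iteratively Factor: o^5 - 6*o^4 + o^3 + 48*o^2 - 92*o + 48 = (o - 2)*(o^4 - 4*o^3 - 7*o^2 + 34*o - 24) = (o - 2)^2*(o^3 - 2*o^2 - 11*o + 12) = (o - 2)^2*(o + 3)*(o^2 - 5*o + 4) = (o - 2)^2*(o - 1)*(o + 3)*(o - 4)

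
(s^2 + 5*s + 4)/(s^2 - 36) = (s^2 + 5*s + 4)/(s^2 - 36)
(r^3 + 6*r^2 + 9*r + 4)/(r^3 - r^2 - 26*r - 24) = (r + 1)/(r - 6)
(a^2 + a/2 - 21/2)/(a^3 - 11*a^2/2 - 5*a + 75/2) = (2*a + 7)/(2*a^2 - 5*a - 25)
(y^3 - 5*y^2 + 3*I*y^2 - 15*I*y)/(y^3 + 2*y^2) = (y^2 + y*(-5 + 3*I) - 15*I)/(y*(y + 2))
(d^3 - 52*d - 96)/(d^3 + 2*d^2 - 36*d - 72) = (d - 8)/(d - 6)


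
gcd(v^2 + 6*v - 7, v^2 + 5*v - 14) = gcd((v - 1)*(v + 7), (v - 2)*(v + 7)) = v + 7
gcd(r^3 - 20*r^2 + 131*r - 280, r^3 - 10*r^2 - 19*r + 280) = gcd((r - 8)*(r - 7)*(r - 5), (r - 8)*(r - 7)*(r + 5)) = r^2 - 15*r + 56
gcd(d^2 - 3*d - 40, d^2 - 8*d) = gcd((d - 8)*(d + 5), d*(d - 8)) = d - 8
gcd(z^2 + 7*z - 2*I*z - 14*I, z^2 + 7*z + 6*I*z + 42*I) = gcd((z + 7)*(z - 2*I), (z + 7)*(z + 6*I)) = z + 7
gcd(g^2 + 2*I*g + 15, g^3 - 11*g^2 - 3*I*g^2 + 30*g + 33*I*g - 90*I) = g - 3*I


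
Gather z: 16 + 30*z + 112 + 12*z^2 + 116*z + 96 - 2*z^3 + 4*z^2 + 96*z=-2*z^3 + 16*z^2 + 242*z + 224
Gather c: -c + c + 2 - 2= 0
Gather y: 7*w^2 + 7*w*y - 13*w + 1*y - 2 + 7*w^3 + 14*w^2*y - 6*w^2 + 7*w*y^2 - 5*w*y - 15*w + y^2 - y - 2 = 7*w^3 + w^2 - 28*w + y^2*(7*w + 1) + y*(14*w^2 + 2*w) - 4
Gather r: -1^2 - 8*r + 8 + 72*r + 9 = 64*r + 16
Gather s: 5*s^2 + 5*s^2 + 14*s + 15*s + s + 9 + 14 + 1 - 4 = 10*s^2 + 30*s + 20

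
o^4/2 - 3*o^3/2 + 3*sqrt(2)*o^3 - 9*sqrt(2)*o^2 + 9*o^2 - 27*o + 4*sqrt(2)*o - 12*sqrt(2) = (o/2 + sqrt(2)/2)*(o - 3)*(o + sqrt(2))*(o + 4*sqrt(2))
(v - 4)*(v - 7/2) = v^2 - 15*v/2 + 14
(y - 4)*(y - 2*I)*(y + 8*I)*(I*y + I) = I*y^4 - 6*y^3 - 3*I*y^3 + 18*y^2 + 12*I*y^2 + 24*y - 48*I*y - 64*I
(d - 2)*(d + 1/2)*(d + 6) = d^3 + 9*d^2/2 - 10*d - 6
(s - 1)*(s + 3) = s^2 + 2*s - 3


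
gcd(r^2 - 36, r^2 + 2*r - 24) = r + 6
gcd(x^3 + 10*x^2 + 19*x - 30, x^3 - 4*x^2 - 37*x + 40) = x^2 + 4*x - 5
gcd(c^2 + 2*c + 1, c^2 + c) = c + 1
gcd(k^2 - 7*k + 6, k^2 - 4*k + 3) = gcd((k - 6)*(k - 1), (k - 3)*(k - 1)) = k - 1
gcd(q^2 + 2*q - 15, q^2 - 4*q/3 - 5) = q - 3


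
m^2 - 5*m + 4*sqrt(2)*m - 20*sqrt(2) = (m - 5)*(m + 4*sqrt(2))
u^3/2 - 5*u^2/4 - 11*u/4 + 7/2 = (u/2 + 1)*(u - 7/2)*(u - 1)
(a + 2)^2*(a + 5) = a^3 + 9*a^2 + 24*a + 20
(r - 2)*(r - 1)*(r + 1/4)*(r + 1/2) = r^4 - 9*r^3/4 - r^2/8 + 9*r/8 + 1/4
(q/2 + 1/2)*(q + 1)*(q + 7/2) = q^3/2 + 11*q^2/4 + 4*q + 7/4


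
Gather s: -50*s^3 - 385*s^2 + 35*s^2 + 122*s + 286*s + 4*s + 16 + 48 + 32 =-50*s^3 - 350*s^2 + 412*s + 96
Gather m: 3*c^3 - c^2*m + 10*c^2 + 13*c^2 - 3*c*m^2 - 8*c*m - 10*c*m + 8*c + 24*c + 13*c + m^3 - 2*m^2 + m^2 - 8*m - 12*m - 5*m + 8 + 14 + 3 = 3*c^3 + 23*c^2 + 45*c + m^3 + m^2*(-3*c - 1) + m*(-c^2 - 18*c - 25) + 25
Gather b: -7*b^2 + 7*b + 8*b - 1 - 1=-7*b^2 + 15*b - 2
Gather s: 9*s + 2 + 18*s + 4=27*s + 6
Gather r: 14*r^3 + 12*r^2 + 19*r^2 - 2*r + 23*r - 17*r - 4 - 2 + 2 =14*r^3 + 31*r^2 + 4*r - 4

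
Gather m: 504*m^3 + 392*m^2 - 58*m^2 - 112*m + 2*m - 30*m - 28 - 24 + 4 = 504*m^3 + 334*m^2 - 140*m - 48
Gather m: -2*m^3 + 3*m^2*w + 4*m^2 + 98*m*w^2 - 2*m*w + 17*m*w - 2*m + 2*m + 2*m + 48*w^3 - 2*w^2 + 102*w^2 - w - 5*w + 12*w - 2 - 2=-2*m^3 + m^2*(3*w + 4) + m*(98*w^2 + 15*w + 2) + 48*w^3 + 100*w^2 + 6*w - 4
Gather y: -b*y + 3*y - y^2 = -y^2 + y*(3 - b)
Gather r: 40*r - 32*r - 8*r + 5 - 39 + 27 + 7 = 0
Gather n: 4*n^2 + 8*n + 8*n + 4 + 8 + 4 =4*n^2 + 16*n + 16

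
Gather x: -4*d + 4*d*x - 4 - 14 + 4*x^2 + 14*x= -4*d + 4*x^2 + x*(4*d + 14) - 18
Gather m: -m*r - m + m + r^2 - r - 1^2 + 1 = -m*r + r^2 - r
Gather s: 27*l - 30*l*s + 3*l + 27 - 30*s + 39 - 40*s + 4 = 30*l + s*(-30*l - 70) + 70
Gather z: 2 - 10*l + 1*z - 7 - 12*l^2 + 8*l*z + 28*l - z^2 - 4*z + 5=-12*l^2 + 18*l - z^2 + z*(8*l - 3)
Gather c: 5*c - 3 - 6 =5*c - 9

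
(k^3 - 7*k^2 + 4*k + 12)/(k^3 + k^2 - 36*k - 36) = (k - 2)/(k + 6)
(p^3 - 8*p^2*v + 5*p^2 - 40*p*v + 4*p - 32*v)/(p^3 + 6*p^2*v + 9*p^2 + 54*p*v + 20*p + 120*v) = (p^2 - 8*p*v + p - 8*v)/(p^2 + 6*p*v + 5*p + 30*v)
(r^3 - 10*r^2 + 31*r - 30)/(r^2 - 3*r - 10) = (r^2 - 5*r + 6)/(r + 2)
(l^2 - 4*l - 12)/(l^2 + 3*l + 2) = (l - 6)/(l + 1)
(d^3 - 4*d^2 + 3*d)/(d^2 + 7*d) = (d^2 - 4*d + 3)/(d + 7)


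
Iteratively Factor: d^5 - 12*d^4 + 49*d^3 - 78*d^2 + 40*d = (d - 4)*(d^4 - 8*d^3 + 17*d^2 - 10*d) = (d - 5)*(d - 4)*(d^3 - 3*d^2 + 2*d) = d*(d - 5)*(d - 4)*(d^2 - 3*d + 2) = d*(d - 5)*(d - 4)*(d - 1)*(d - 2)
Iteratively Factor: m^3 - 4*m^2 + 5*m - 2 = (m - 2)*(m^2 - 2*m + 1) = (m - 2)*(m - 1)*(m - 1)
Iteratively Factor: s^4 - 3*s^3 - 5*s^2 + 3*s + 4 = (s - 1)*(s^3 - 2*s^2 - 7*s - 4) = (s - 1)*(s + 1)*(s^2 - 3*s - 4) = (s - 1)*(s + 1)^2*(s - 4)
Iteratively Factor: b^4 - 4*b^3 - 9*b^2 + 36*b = (b - 4)*(b^3 - 9*b) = (b - 4)*(b + 3)*(b^2 - 3*b) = (b - 4)*(b - 3)*(b + 3)*(b)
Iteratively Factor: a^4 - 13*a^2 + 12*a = (a + 4)*(a^3 - 4*a^2 + 3*a) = a*(a + 4)*(a^2 - 4*a + 3) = a*(a - 1)*(a + 4)*(a - 3)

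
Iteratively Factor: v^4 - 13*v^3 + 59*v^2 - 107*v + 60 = (v - 1)*(v^3 - 12*v^2 + 47*v - 60) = (v - 4)*(v - 1)*(v^2 - 8*v + 15) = (v - 4)*(v - 3)*(v - 1)*(v - 5)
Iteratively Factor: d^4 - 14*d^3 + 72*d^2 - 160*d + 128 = (d - 4)*(d^3 - 10*d^2 + 32*d - 32) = (d - 4)^2*(d^2 - 6*d + 8) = (d - 4)^3*(d - 2)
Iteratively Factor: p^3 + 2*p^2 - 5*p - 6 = (p + 1)*(p^2 + p - 6) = (p + 1)*(p + 3)*(p - 2)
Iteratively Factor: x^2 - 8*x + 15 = (x - 3)*(x - 5)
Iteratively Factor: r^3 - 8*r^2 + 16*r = (r - 4)*(r^2 - 4*r) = r*(r - 4)*(r - 4)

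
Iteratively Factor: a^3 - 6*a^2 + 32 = (a + 2)*(a^2 - 8*a + 16) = (a - 4)*(a + 2)*(a - 4)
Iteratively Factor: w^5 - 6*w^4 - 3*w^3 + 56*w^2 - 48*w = (w - 1)*(w^4 - 5*w^3 - 8*w^2 + 48*w) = (w - 4)*(w - 1)*(w^3 - w^2 - 12*w) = w*(w - 4)*(w - 1)*(w^2 - w - 12) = w*(w - 4)^2*(w - 1)*(w + 3)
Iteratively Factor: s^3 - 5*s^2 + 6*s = (s - 3)*(s^2 - 2*s) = (s - 3)*(s - 2)*(s)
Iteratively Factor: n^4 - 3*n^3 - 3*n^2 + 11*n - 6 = (n + 2)*(n^3 - 5*n^2 + 7*n - 3) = (n - 1)*(n + 2)*(n^2 - 4*n + 3) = (n - 1)^2*(n + 2)*(n - 3)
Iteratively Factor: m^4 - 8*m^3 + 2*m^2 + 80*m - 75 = (m + 3)*(m^3 - 11*m^2 + 35*m - 25) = (m - 5)*(m + 3)*(m^2 - 6*m + 5) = (m - 5)^2*(m + 3)*(m - 1)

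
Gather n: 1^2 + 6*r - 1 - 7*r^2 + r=-7*r^2 + 7*r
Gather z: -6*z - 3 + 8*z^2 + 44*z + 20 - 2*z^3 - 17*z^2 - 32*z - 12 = -2*z^3 - 9*z^2 + 6*z + 5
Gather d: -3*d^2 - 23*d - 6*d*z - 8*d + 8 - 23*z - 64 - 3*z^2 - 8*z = -3*d^2 + d*(-6*z - 31) - 3*z^2 - 31*z - 56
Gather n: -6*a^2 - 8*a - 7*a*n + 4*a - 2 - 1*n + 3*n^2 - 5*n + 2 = -6*a^2 - 4*a + 3*n^2 + n*(-7*a - 6)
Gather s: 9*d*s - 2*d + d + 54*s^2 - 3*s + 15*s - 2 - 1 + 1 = -d + 54*s^2 + s*(9*d + 12) - 2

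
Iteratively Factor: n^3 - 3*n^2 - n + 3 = (n + 1)*(n^2 - 4*n + 3) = (n - 1)*(n + 1)*(n - 3)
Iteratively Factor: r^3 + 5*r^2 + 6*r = (r + 3)*(r^2 + 2*r) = r*(r + 3)*(r + 2)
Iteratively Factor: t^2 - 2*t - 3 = (t + 1)*(t - 3)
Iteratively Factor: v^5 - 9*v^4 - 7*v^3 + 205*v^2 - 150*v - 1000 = (v + 2)*(v^4 - 11*v^3 + 15*v^2 + 175*v - 500) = (v + 2)*(v + 4)*(v^3 - 15*v^2 + 75*v - 125) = (v - 5)*(v + 2)*(v + 4)*(v^2 - 10*v + 25) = (v - 5)^2*(v + 2)*(v + 4)*(v - 5)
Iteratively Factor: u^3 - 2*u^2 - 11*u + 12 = (u - 1)*(u^2 - u - 12) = (u - 1)*(u + 3)*(u - 4)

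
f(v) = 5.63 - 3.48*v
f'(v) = -3.48000000000000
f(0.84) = 2.71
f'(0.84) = -3.48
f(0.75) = 3.02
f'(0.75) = -3.48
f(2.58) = -3.35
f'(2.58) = -3.48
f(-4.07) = 19.79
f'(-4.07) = -3.48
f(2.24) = -2.17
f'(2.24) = -3.48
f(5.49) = -13.48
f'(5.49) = -3.48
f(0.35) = 4.41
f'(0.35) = -3.48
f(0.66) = 3.33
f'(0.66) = -3.48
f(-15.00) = 57.83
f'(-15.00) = -3.48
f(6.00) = -15.25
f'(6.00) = -3.48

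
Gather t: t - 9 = t - 9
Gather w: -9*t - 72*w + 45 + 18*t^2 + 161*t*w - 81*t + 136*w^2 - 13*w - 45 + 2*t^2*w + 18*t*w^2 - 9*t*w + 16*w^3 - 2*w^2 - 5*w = 18*t^2 - 90*t + 16*w^3 + w^2*(18*t + 134) + w*(2*t^2 + 152*t - 90)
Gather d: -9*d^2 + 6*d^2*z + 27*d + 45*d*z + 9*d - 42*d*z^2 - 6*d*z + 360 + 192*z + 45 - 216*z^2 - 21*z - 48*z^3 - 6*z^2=d^2*(6*z - 9) + d*(-42*z^2 + 39*z + 36) - 48*z^3 - 222*z^2 + 171*z + 405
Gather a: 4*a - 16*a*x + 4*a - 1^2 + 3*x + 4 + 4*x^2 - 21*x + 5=a*(8 - 16*x) + 4*x^2 - 18*x + 8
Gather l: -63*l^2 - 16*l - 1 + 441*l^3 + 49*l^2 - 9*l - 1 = 441*l^3 - 14*l^2 - 25*l - 2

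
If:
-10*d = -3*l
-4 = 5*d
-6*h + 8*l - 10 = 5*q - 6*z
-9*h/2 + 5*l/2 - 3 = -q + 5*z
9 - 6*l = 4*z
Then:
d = -4/5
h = -2381/342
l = -8/3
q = 1093/114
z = 25/4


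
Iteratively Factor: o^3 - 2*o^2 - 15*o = (o)*(o^2 - 2*o - 15) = o*(o - 5)*(o + 3)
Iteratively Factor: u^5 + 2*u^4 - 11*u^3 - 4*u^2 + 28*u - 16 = (u - 2)*(u^4 + 4*u^3 - 3*u^2 - 10*u + 8) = (u - 2)*(u - 1)*(u^3 + 5*u^2 + 2*u - 8) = (u - 2)*(u - 1)*(u + 2)*(u^2 + 3*u - 4) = (u - 2)*(u - 1)^2*(u + 2)*(u + 4)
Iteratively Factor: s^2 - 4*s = (s - 4)*(s)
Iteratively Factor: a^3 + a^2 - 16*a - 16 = (a - 4)*(a^2 + 5*a + 4) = (a - 4)*(a + 4)*(a + 1)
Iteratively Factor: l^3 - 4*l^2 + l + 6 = (l - 2)*(l^2 - 2*l - 3) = (l - 2)*(l + 1)*(l - 3)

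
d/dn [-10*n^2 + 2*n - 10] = 2 - 20*n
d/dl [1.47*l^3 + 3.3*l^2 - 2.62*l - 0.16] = 4.41*l^2 + 6.6*l - 2.62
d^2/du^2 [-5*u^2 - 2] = -10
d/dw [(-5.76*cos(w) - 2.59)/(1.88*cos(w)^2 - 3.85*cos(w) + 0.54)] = (-10.8288*cos(w)^2 - 9.7384*cos(w) + 13.0819)*sin(w)/(3.5344*cos(w)^4 - 14.476*cos(w)^3 + 16.8529*cos(w)^2 - 4.158*cos(w) + 0.2916)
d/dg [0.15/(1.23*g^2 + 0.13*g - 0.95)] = (-0.369*g - 0.0195)/(1.23*g^2 + 0.13*g - 0.95)^2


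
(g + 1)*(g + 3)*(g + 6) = g^3 + 10*g^2 + 27*g + 18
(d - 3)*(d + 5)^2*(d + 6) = d^4 + 13*d^3 + 37*d^2 - 105*d - 450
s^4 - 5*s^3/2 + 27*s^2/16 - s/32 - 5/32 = (s - 5/4)*(s - 1)*(s - 1/2)*(s + 1/4)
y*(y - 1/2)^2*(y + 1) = y^4 - 3*y^2/4 + y/4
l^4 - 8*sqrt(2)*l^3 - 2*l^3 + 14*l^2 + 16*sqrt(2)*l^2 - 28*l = l*(l - 2)*(l - 7*sqrt(2))*(l - sqrt(2))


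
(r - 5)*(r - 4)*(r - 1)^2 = r^4 - 11*r^3 + 39*r^2 - 49*r + 20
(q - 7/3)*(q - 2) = q^2 - 13*q/3 + 14/3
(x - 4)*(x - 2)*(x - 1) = x^3 - 7*x^2 + 14*x - 8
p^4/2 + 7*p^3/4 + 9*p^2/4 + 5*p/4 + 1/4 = (p/2 + 1/2)*(p + 1/2)*(p + 1)^2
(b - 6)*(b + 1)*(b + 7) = b^3 + 2*b^2 - 41*b - 42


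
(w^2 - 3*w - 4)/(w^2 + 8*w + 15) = (w^2 - 3*w - 4)/(w^2 + 8*w + 15)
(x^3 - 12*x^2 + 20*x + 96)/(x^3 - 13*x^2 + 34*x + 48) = (x + 2)/(x + 1)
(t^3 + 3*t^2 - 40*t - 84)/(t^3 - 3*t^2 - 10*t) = (t^2 + t - 42)/(t*(t - 5))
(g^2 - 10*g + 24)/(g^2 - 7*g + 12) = (g - 6)/(g - 3)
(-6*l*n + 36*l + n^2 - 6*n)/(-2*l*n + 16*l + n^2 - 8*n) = (6*l*n - 36*l - n^2 + 6*n)/(2*l*n - 16*l - n^2 + 8*n)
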